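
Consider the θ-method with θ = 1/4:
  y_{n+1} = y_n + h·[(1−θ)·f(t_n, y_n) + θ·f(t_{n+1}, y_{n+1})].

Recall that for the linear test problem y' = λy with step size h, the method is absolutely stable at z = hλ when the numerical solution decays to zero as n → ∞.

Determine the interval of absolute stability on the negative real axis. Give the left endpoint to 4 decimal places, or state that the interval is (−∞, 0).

(-4.0000, 0).

With y'=λy (z=hλ):
  y_{n+1} = y_n + z·[3/4·y_n + 1/4·y_{n+1}] ⇒ (1 − 1/4z)y_{n+1} = (1 + 3/4z)y_n
  so R(z) = (1 + 3/4z)/(1 − 1/4z).

Solve |R(x)|<1 on ℝ⁻.
x=-0.59: |R|=0.4858
R=−1: 1+3/4x = −1+1/4x ⇒ -1/2x=2 ⇒ x=2/(-1/2)=-4.0000
Confirm numerically:
  x=-3.227: |R|=0.78608 <1
  x=-2.948: |R|=0.69718 <1
  x=-2.898: |R|=0.68049 <1
  x=-1.828: |R|=0.25463 <1
  x=-4.505: |R|=1.11875 >1
  x=-4.482: |R|=1.11365 >1
  x=-4.443: |R|=1.10494 >1
Interval (-4.0000, 0).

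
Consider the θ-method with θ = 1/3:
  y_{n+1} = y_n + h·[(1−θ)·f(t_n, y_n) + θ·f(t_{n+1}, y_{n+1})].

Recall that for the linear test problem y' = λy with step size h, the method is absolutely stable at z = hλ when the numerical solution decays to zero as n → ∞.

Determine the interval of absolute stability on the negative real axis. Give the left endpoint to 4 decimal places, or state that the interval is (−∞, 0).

z∈(-6.0000,0).

On y'=λy, z=hλ:
  y_{n+1} = y_n + z·[2/3·y_n + 1/3·y_{n+1}] ⇒ (1 − 1/3z)y_{n+1} = (1 + 2/3z)y_n
  Hence R(z) = (1 + 2/3z)/(1 − 1/3z).

Solve |R(x)|<1 on ℝ⁻.
x=-1.01: |R|=0.2444
R=−1: 1+2/3x = −1+1/3x ⇒ -1/3x=2 ⇒ x=2/(-1/3)=-6.0000
Confirm numerically:
  x=-5.397: |R|=0.92819 <1
  x=-4.735: |R|=0.83646 <1
  x=-2.992: |R|=0.49800 <1
  x=-2.581: |R|=0.38739 <1
  x=-6.581: |R|=1.06064 >1
  x=-6.383: |R|=1.04082 >1
  x=-6.271: |R|=1.02923 >1
Interval (-6.0000, 0).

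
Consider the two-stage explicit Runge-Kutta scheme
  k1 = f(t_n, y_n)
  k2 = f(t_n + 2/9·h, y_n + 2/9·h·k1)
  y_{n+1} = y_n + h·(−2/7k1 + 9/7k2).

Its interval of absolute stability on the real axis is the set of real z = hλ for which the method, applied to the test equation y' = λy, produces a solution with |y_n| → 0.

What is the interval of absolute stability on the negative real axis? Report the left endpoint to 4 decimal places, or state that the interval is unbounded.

Test eqn y'=λy, z=hλ:
  k1=λy_n ⇒ h·k1=z·y_n;  k2=λ(1+2/9z)y_n ⇒ h·k2=z(1+2/9z)y_n
  y_{n+1}/y_n = 1 − 2/7z + 9/7z(1+2/9z) = 1 + z + 2/7z²
  Hence R(z) = 1 + z + 2/7z².

Need |R(x)|<1, x<0.
x=-1.22: |R|=0.2053
R=1: x+2/7x²=0 ⇒ x=−7/2=-3.5000; min R=1−1/(4·2/7)=0.1250>−1
Confirm numerically:
  x=-3.354: |R|=0.86009 <1
  x=-2.260: |R|=0.19931 <1
  x=-1.667: |R|=0.12697 <1
  x=-3.959: |R|=1.51919 >1
  x=-3.725: |R|=1.23946 >1
Interval (-3.5000, 0).

(-3.5000, 0).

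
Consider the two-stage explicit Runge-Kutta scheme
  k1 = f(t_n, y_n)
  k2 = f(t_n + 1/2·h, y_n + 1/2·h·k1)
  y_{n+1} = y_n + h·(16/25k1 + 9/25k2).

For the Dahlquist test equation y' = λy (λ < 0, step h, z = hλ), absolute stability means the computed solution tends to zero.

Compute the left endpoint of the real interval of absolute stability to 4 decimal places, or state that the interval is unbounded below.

On y'=λy, z=hλ:
  k1=λy_n ⇒ h·k1=z·y_n;  k2=λ(1+1/2z)y_n ⇒ h·k2=z(1+1/2z)y_n
  y_{n+1}/y_n = 1 + 16/25z + 9/25z(1+1/2z) = 1 + z + 9/50z²
  so R(z) = 1 + z + 9/50z².

Boundary: |R(x)|=1, x<0.
x=-1.27: |R|=0.0203
R=1: x+9/50x²=0 ⇒ x=−50/9=-5.5556; min R=1−1/(4·9/50)=-0.3889>−1
Confirm numerically:
  x=-4.297: |R|=0.02656 <1
  x=-2.979: |R|=0.38160 <1
  x=-2.756: |R|=0.38880 <1
  x=-6.029: |R|=1.51379 >1
  x=-5.953: |R|=1.42588 >1
  x=-5.890: |R|=1.35458 >1
Stable set (-5.5556, 0).

left endpoint -5.5556.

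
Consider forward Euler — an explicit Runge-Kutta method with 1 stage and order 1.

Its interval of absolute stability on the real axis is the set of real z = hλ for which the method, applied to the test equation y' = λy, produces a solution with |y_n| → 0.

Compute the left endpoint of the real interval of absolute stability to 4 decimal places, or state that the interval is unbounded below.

With y'=λy (z=hλ):
  order 1, 1-stage ⇒ R(z)=1+z
  (e.g. R(-0.59)=0.41000, |R|=0.41000)

Boundary: |R(x)|=1, x<0.
x=-0.59: |R|=0.4100
|R(-2.06)|=1.0600 |R(-1.82)|=0.8200 |R(-1.28)|=0.2800
Bisect:
  x_lo=-2.4047 |R|=1.4047  x_hi=-0.3637 |R|=0.6363
  mid=-1.38419 |R|=0.38419 →hi
  mid=-1.89442 |R|=0.89442 →hi
  mid=-2.14954 |R|=1.14954 →lo
  mid=-2.02198 |R|=1.02198 →lo
  mid=-1.95820 |R|=0.95820 →hi
  mid=-1.99009 |R|=0.99009 →hi
  mid=-2.00604 |R|=1.00604 →lo
  mid=-1.99806 |R|=0.99806 →hi
  mid=-2.00205 |R|=1.00205 →lo
  ...
  [-2.00006,-1.99993] ⇒ x*=-2.0000
So |R|<1 on (-2.0000, 0).

z* = -2.0000.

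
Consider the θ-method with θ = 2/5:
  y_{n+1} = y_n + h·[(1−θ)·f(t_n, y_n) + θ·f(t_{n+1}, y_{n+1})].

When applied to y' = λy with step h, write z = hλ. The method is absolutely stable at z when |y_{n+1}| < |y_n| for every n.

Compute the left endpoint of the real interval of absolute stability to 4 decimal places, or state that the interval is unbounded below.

left endpoint -10.0000.

Test eqn y'=λy, z=hλ:
  y_{n+1} = y_n + z·[3/5·y_n + 2/5·y_{n+1}] ⇒ (1 − 2/5z)y_{n+1} = (1 + 3/5z)y_n
  R(z) = (1 + 3/5z)/(1 − 2/5z).

Find x<0 with |R(x)|<1.
x=-0.83: |R|=0.3769
R=−1: 1+3/5x = −1+2/5x ⇒ -1/5x=2 ⇒ x=2/(-1/5)=-10.0000
Confirm numerically:
  x=-8.324: |R|=0.92258 <1
  x=-8.120: |R|=0.91149 <1
  x=-6.578: |R|=0.81152 <1
  x=-10.285: |R|=1.01115 >1
  x=-10.215: |R|=1.00845 >1
Stable set (-10.0000, 0).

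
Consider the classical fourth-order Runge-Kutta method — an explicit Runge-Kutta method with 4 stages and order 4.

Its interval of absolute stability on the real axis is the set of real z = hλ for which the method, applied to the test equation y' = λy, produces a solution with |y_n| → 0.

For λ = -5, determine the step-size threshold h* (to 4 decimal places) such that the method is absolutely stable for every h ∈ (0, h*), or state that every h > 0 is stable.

On y'=λy, z=hλ:
  order 4, 4-stage ⇒ R(z)=1+z+z^2/2+z^3/6+z^4/24
  (e.g. R(-1.38)=0.28530, |R|=0.28530)

Solve |R(x)|<1 on ℝ⁻.
x=-1.38: |R|=0.2853
|R(-3.16)|=1.7284 |R(-1.9)|=0.3048 |R(-1.08)|=0.3499
Bisect:
  x_lo=-3.2072 |R|=1.8462  x_hi=-0.1183 |R|=0.8884
  mid=-1.66278 |R|=0.27193 →hi
  mid=-2.43500 |R|=0.58816 →hi
  mid=-2.82111 |R|=1.05536 →lo
  mid=-2.62806 |R|=0.78769 →hi
  mid=-2.72459 |R|=0.91226 →hi
  mid=-2.77285 |R|=0.98140 →hi
  mid=-2.79698 |R|=1.01777 →lo
  ...
  [-2.78529,-2.78511] ⇒ x*=-2.7853
Interval (-2.7853, 0).

(-2.7853,0); λ=-5 ⇒ h* = 0.5571.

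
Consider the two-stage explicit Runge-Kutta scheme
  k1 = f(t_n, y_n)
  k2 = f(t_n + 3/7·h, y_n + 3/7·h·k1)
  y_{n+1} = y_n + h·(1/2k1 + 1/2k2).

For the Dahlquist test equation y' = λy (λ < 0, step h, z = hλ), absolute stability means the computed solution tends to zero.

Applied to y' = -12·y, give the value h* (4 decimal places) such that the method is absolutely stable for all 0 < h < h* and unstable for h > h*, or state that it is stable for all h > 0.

Test eqn y'=λy, z=hλ:
  k1=λy_n ⇒ h·k1=z·y_n;  k2=λ(1+3/7z)y_n ⇒ h·k2=z(1+3/7z)y_n
  y_{n+1}/y_n = 1 + 1/2z + 1/2z(1+3/7z) = 1 + z + 3/14z²
  Hence R(z) = 1 + z + 3/14z².

Need |R(x)|<1, x<0.
x=-1.75: |R|=0.0938
R=1: x+3/14x²=0 ⇒ x=−14/3=-4.6667; min R=1−1/(4·3/14)=-0.1667>−1
Confirm numerically:
  x=-3.379: |R|=0.06764 <1
  x=-2.853: |R|=0.10880 <1
  x=-2.666: |R|=0.14295 <1
  x=-2.292: |R|=0.16630 <1
  x=-5.095: |R|=1.46765 >1
  x=-5.054: |R|=1.41948 >1
Stable set (-4.6667, 0).

(-4.6667,0); λ=-12 ⇒ h* = (14/3)/12 = 0.3889.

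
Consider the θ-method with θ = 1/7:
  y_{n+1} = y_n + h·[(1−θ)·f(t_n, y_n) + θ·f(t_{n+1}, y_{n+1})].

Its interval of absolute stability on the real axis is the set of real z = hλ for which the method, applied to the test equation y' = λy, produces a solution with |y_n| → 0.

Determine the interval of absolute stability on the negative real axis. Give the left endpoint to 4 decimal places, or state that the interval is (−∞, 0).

z∈(-2.8000,0).

On y'=λy, z=hλ:
  y_{n+1} = y_n + z·[6/7·y_n + 1/7·y_{n+1}] ⇒ (1 − 1/7z)y_{n+1} = (1 + 6/7z)y_n
  Hence R(z) = (1 + 6/7z)/(1 − 1/7z).

Need |R(x)|<1, x<0.
x=-1.19: |R|=0.0171
R=−1: 1+6/7x = −1+1/7x ⇒ -5/7x=2 ⇒ x=2/(-5/7)=-2.8000
Confirm numerically:
  x=-2.120: |R|=0.62719 <1
  x=-2.106: |R|=0.61893 <1
  x=-2.099: |R|=0.61479 <1
  x=-1.910: |R|=0.50056 <1
  x=-3.385: |R|=1.28166 >1
  x=-3.230: |R|=1.21017 >1
  x=-3.110: |R|=1.15331 >1
Interval (-2.8000, 0).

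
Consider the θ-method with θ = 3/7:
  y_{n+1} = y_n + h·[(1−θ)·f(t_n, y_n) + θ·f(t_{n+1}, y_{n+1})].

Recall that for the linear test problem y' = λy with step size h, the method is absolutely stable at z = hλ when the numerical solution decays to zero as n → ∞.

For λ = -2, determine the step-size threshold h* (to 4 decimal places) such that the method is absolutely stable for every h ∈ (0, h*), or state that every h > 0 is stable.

On y'=λy, z=hλ:
  y_{n+1} = y_n + z·[4/7·y_n + 3/7·y_{n+1}] ⇒ (1 − 3/7z)y_{n+1} = (1 + 4/7z)y_n
  R(z) = (1 + 4/7z)/(1 − 3/7z).

Find x<0 with |R(x)|<1.
x=-1.35: |R|=0.1448
R=−1: 1+4/7x = −1+3/7x ⇒ -1/7x=2 ⇒ x=2/(-1/7)=-14.0000
Confirm numerically:
  x=-11.724: |R|=0.94603 <1
  x=-9.477: |R|=0.87234 <1
  x=-8.366: |R|=0.82448 <1
  x=-14.527: |R|=1.01042 >1
  x=-14.495: |R|=1.00980 >1
  x=-14.201: |R|=1.00405 >1
Interval (-14.0000, 0).

(-14.0000,0); λ=-2 ⇒ h* = (14)/2 = 7.0000.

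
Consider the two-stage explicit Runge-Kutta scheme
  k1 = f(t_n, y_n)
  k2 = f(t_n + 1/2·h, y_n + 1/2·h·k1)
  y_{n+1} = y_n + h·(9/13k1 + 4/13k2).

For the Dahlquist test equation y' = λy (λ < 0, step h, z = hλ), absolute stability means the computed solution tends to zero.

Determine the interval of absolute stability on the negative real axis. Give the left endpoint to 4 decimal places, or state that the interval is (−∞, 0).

(-6.5000, 0).

Test eqn y'=λy, z=hλ:
  k1=λy_n ⇒ h·k1=z·y_n;  k2=λ(1+1/2z)y_n ⇒ h·k2=z(1+1/2z)y_n
  y_{n+1}/y_n = 1 + 9/13z + 4/13z(1+1/2z) = 1 + z + 2/13z²
  Hence R(z) = 1 + z + 2/13z².

Need |R(x)|<1, x<0.
x=-1.03: |R|=0.1332
R=1: x+2/13x²=0 ⇒ x=−13/2=-6.5000; min R=1−1/(4·2/13)=-0.6250>−1
Confirm numerically:
  x=-5.808: |R|=0.38167 <1
  x=-5.767: |R|=0.34966 <1
  x=-4.489: |R|=0.38883 <1
  x=-3.783: |R|=0.58129 <1
  x=-6.940: |R|=1.46978 >1
  x=-6.762: |R|=1.27256 >1
Interval (-6.5000, 0).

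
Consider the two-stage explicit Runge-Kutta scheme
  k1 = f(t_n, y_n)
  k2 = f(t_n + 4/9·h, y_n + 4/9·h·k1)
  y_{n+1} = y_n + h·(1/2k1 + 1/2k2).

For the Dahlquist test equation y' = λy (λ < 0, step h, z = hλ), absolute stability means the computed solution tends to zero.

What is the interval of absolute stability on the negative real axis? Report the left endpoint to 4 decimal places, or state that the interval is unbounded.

Set f=λy, z=hλ:
  k1=λy_n ⇒ h·k1=z·y_n;  k2=λ(1+4/9z)y_n ⇒ h·k2=z(1+4/9z)y_n
  y_{n+1}/y_n = 1 + 1/2z + 1/2z(1+4/9z) = 1 + z + 2/9z²
  ⇒ R(z) = 1 + z + 2/9z².

Find x<0 with |R(x)|<1.
x=-0.48: |R|=0.5712
R=1: x+2/9x²=0 ⇒ x=−9/2=-4.5000; min R=1−1/(4·2/9)=-0.1250>−1
Confirm numerically:
  x=-4.460: |R|=0.96036 <1
  x=-3.982: |R|=0.54163 <1
  x=-3.507: |R|=0.22612 <1
  x=-2.525: |R|=0.10819 <1
  x=-4.638: |R|=1.14223 >1
  x=-4.578: |R|=1.07935 >1
Stable set (-4.5000, 0).

(-4.5000, 0).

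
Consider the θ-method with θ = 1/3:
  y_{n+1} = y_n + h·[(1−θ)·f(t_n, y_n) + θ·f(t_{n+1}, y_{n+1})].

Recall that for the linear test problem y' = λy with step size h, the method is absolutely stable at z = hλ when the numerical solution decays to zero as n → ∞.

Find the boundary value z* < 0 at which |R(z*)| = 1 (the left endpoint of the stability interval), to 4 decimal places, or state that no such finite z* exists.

Test eqn y'=λy, z=hλ:
  y_{n+1} = y_n + z·[2/3·y_n + 1/3·y_{n+1}] ⇒ (1 − 1/3z)y_{n+1} = (1 + 2/3z)y_n
  ⇒ R(z) = (1 + 2/3z)/(1 − 1/3z).

Need |R(x)|<1, x<0.
x=-0.7: |R|=0.4324
R=−1: 1+2/3x = −1+1/3x ⇒ -1/3x=2 ⇒ x=2/(-1/3)=-6.0000
Confirm numerically:
  x=-3.564: |R|=0.62888 <1
  x=-3.221: |R|=0.55329 <1
  x=-2.887: |R|=0.47121 <1
  x=-6.516: |R|=1.05422 >1
  x=-6.364: |R|=1.03887 >1
  x=-6.266: |R|=1.02871 >1
So |R|<1 on (-6.0000, 0).

z* = -6.0000.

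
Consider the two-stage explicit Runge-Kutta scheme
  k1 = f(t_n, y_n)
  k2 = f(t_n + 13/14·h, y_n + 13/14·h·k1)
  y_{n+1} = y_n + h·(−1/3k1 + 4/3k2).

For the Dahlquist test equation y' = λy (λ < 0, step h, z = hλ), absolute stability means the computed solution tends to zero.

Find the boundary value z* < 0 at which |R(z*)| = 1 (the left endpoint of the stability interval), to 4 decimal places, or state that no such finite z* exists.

Test eqn y'=λy, z=hλ:
  k1=λy_n ⇒ h·k1=z·y_n;  k2=λ(1+13/14z)y_n ⇒ h·k2=z(1+13/14z)y_n
  y_{n+1}/y_n = 1 − 1/3z + 4/3z(1+13/14z) = 1 + z + 26/21z²
  so R(z) = 1 + z + 26/21z².

Boundary: |R(x)|=1, x<0.
x=-1.36: |R|=1.9300
R=1: x+26/21x²=0 ⇒ x=−21/26=-0.8077; min R=1−1/(4·26/21)=0.7981>−1
Confirm numerically:
  x=-0.771: |R|=0.96497 <1
  x=-0.689: |R|=0.89875 <1
  x=-0.430: |R|=0.79892 <1
  x=-0.331: |R|=0.80465 <1
  x=-1.353: |R|=1.91347 >1
  x=-1.184: |R|=1.55163 >1
  x=-1.023: |R|=1.27270 >1
Interval (-0.8077, 0).

left endpoint -0.8077.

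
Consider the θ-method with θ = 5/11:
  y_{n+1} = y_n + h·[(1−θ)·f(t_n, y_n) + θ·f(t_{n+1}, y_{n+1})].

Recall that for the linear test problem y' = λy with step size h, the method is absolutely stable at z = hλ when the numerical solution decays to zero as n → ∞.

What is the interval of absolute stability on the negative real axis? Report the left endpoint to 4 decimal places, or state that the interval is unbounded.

Test eqn y'=λy, z=hλ:
  y_{n+1} = y_n + z·[6/11·y_n + 5/11·y_{n+1}] ⇒ (1 − 5/11z)y_{n+1} = (1 + 6/11z)y_n
  Hence R(z) = (1 + 6/11z)/(1 − 5/11z).

Boundary: |R(x)|=1, x<0.
x=-0.93: |R|=0.3463
R=−1: 1+6/11x = −1+5/11x ⇒ -1/11x=2 ⇒ x=2/(-1/11)=-22.0000
Confirm numerically:
  x=-14.506: |R|=0.91028 <1
  x=-12.989: |R|=0.88135 <1
  x=-9.586: |R|=0.78934 <1
  x=-22.537: |R|=1.00434 >1
  x=-22.389: |R|=1.00316 >1
Stable set (-22.0000, 0).

(-22.0000, 0).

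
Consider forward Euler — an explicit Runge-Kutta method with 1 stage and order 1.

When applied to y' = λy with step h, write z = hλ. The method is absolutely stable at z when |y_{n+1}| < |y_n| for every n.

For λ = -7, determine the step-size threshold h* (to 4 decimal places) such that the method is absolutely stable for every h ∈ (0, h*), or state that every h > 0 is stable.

On y'=λy, z=hλ:
  order 1, 1-stage ⇒ R(z)=1+z
  (e.g. R(-1.16)=-0.16000, |R|=0.16000)

Solve |R(x)|<1 on ℝ⁻.
x=-1.16: |R|=0.1600
|R(-1.69)|=0.6900 |R(-1.36)|=0.3600 |R(-1.02)|=0.0200
Bisect:
  x_lo=-2.4375 |R|=1.4375  x_hi=-0.1848 |R|=0.8152
  mid=-1.31119 |R|=0.31119 →hi
  mid=-1.87437 |R|=0.87437 →hi
  mid=-2.15595 |R|=1.15595 →lo
  mid=-2.01516 |R|=1.01516 →lo
  mid=-1.94476 |R|=0.94476 →hi
  mid=-1.97996 |R|=0.97996 →hi
  mid=-1.99756 |R|=0.99756 →hi
  mid=-2.00636 |R|=1.00636 →lo
  mid=-2.00196 |R|=1.00196 →lo
  ...
  [-2.00003,-1.99990] ⇒ x*=-2.0000
Stable set (-2.0000, 0).

(-2.0000,0); λ=-7 ⇒ h* = 0.2857.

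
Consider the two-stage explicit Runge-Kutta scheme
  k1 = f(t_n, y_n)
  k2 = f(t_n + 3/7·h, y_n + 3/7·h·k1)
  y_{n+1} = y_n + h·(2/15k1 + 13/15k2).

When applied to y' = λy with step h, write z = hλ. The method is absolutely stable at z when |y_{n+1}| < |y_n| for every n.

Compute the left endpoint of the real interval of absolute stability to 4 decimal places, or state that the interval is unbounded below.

Test eqn y'=λy, z=hλ:
  k1=λy_n ⇒ h·k1=z·y_n;  k2=λ(1+3/7z)y_n ⇒ h·k2=z(1+3/7z)y_n
  y_{n+1}/y_n = 1 + 2/15z + 13/15z(1+3/7z) = 1 + z + 13/35z²
  R(z) = 1 + z + 13/35z².

Solve |R(x)|<1 on ℝ⁻.
x=-1.33: |R|=0.3270
R=1: x+13/35x²=0 ⇒ x=−35/13=-2.6923; min R=1−1/(4·13/35)=0.3269>−1
Confirm numerically:
  x=-2.281: |R|=0.65153 <1
  x=-2.088: |R|=0.53133 <1
  x=-1.779: |R|=0.39651 <1
  x=-2.792: |R|=1.10338 >1
  x=-2.734: |R|=1.04234 >1
So |R|<1 on (-2.6923, 0).

left endpoint -2.6923.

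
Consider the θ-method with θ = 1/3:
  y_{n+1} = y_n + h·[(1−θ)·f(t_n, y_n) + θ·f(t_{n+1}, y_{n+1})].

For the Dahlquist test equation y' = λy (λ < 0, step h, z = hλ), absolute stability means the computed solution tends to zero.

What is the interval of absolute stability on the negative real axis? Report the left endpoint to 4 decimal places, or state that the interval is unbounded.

z∈(-6.0000,0).

With y'=λy (z=hλ):
  y_{n+1} = y_n + z·[2/3·y_n + 1/3·y_{n+1}] ⇒ (1 − 1/3z)y_{n+1} = (1 + 2/3z)y_n
  so R(z) = (1 + 2/3z)/(1 − 1/3z).

Boundary: |R(x)|=1, x<0.
x=-0.85: |R|=0.3377
R=−1: 1+2/3x = −1+1/3x ⇒ -1/3x=2 ⇒ x=2/(-1/3)=-6.0000
Confirm numerically:
  x=-3.895: |R|=0.69471 <1
  x=-3.606: |R|=0.63760 <1
  x=-3.425: |R|=0.59922 <1
  x=-2.624: |R|=0.39972 <1
  x=-6.321: |R|=1.03444 >1
  x=-6.116: |R|=1.01272 >1
  x=-6.108: |R|=1.01186 >1
So |R|<1 on (-6.0000, 0).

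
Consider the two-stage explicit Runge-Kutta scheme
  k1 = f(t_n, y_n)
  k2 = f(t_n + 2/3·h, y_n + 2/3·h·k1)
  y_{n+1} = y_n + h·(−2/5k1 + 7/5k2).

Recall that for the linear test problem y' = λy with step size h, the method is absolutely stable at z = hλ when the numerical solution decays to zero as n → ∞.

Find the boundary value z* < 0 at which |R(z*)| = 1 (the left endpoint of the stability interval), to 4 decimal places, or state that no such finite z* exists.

With y'=λy (z=hλ):
  k1=λy_n ⇒ h·k1=z·y_n;  k2=λ(1+2/3z)y_n ⇒ h·k2=z(1+2/3z)y_n
  y_{n+1}/y_n = 1 − 2/5z + 7/5z(1+2/3z) = 1 + z + 14/15z²
  so R(z) = 1 + z + 14/15z².

Need |R(x)|<1, x<0.
x=-1.53: |R|=1.6548
R=1: x+14/15x²=0 ⇒ x=−15/14=-1.0714; min R=1−1/(4·14/15)=0.7321>−1
Confirm numerically:
  x=-0.851: |R|=0.82492 <1
  x=-0.813: |R|=0.80390 <1
  x=-0.467: |R|=0.73655 <1
  x=-1.470: |R|=1.54684 >1
  x=-1.447: |R|=1.50722 >1
  x=-1.438: |R|=1.49199 >1
Interval (-1.0714, 0).

left endpoint -1.0714.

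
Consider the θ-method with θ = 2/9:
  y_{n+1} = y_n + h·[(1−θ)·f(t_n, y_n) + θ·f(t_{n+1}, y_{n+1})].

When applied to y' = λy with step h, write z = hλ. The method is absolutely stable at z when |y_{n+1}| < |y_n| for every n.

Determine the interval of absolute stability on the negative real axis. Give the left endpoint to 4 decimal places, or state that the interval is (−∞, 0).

With y'=λy (z=hλ):
  y_{n+1} = y_n + z·[7/9·y_n + 2/9·y_{n+1}] ⇒ (1 − 2/9z)y_{n+1} = (1 + 7/9z)y_n
  so R(z) = (1 + 7/9z)/(1 − 2/9z).

Need |R(x)|<1, x<0.
x=-0.74: |R|=0.3645
R=−1: 1+7/9x = −1+2/9x ⇒ -5/9x=2 ⇒ x=2/(-5/9)=-3.6000
Confirm numerically:
  x=-3.309: |R|=0.90684 <1
  x=-3.108: |R|=0.83833 <1
  x=-2.643: |R|=0.66506 <1
  x=-1.538: |R|=0.14624 <1
  x=-4.049: |R|=1.13130 >1
  x=-3.948: |R|=1.10298 >1
  x=-3.733: |R|=1.04039 >1
Stable set (-3.6000, 0).

(-3.6000, 0).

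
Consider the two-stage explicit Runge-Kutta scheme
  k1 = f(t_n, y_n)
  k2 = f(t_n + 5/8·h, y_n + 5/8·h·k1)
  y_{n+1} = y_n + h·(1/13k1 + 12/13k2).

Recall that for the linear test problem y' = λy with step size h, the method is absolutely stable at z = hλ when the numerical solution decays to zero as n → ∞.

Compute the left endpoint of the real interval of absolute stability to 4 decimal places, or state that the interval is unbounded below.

With y'=λy (z=hλ):
  k1=λy_n ⇒ h·k1=z·y_n;  k2=λ(1+5/8z)y_n ⇒ h·k2=z(1+5/8z)y_n
  y_{n+1}/y_n = 1 + 1/13z + 12/13z(1+5/8z) = 1 + z + 15/26z²
  so R(z) = 1 + z + 15/26z².

Boundary: |R(x)|=1, x<0.
x=-1.21: |R|=0.6347
R=1: x+15/26x²=0 ⇒ x=−26/15=-1.7333; min R=1−1/(4·15/26)=0.5667>−1
Confirm numerically:
  x=-1.464: |R|=0.77252 <1
  x=-1.346: |R|=0.69922 <1
  x=-1.262: |R|=0.65683 <1
  x=-2.322: |R|=1.78859 >1
  x=-2.178: |R|=1.55874 >1
Stable set (-1.7333, 0).

z* = -1.7333.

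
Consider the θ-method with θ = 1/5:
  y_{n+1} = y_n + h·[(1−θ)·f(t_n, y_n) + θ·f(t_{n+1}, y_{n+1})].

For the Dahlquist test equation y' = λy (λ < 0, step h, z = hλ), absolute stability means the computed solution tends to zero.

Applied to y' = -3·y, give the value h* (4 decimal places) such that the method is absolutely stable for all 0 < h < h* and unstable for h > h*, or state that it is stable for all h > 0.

(-3.3333,0); λ=-3 ⇒ h* = (10/3)/3 = 1.1111.

With y'=λy (z=hλ):
  y_{n+1} = y_n + z·[4/5·y_n + 1/5·y_{n+1}] ⇒ (1 − 1/5z)y_{n+1} = (1 + 4/5z)y_n
  so R(z) = (1 + 4/5z)/(1 − 1/5z).

Find x<0 with |R(x)|<1.
x=-0.78: |R|=0.3253
R=−1: 1+4/5x = −1+1/5x ⇒ -3/5x=2 ⇒ x=2/(-3/5)=-3.3333
Confirm numerically:
  x=-2.885: |R|=0.82942 <1
  x=-2.135: |R|=0.49615 <1
  x=-1.730: |R|=0.28529 <1
  x=-3.850: |R|=1.17514 >1
  x=-3.450: |R|=1.04142 >1
  x=-3.438: |R|=1.03721 >1
Stable set (-3.3333, 0).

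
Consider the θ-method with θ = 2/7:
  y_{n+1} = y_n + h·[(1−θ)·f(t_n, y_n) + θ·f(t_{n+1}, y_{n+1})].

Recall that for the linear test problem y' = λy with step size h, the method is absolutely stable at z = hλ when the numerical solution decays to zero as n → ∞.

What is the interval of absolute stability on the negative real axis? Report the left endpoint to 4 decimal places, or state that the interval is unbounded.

On y'=λy, z=hλ:
  y_{n+1} = y_n + z·[5/7·y_n + 2/7·y_{n+1}] ⇒ (1 − 2/7z)y_{n+1} = (1 + 5/7z)y_n
  R(z) = (1 + 5/7z)/(1 − 2/7z).

Boundary: |R(x)|=1, x<0.
x=-1.15: |R|=0.1344
R=−1: 1+5/7x = −1+2/7x ⇒ -3/7x=2 ⇒ x=2/(-3/7)=-4.6667
Confirm numerically:
  x=-4.520: |R|=0.97257 <1
  x=-3.826: |R|=0.82787 <1
  x=-3.770: |R|=0.81499 <1
  x=-2.883: |R|=0.58084 <1
  x=-5.140: |R|=1.08218 >1
  x=-4.995: |R|=1.05798 >1
  x=-4.925: |R|=1.04599 >1
So |R|<1 on (-4.6667, 0).

z∈(-4.6667,0).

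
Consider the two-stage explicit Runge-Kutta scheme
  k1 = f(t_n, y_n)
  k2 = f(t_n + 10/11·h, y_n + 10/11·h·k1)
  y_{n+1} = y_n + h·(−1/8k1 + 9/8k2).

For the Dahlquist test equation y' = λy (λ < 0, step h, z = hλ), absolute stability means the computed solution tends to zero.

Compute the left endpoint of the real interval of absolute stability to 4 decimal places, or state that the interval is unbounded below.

With y'=λy (z=hλ):
  k1=λy_n ⇒ h·k1=z·y_n;  k2=λ(1+10/11z)y_n ⇒ h·k2=z(1+10/11z)y_n
  y_{n+1}/y_n = 1 − 1/8z + 9/8z(1+10/11z) = 1 + z + 45/44z²
  ⇒ R(z) = 1 + z + 45/44z².

Boundary: |R(x)|=1, x<0.
x=-1.08: |R|=1.1129
R=1: x+45/44x²=0 ⇒ x=−44/45=-0.9778; min R=1−1/(4·45/44)=0.7556>−1
Confirm numerically:
  x=-0.754: |R|=0.82744 <1
  x=-0.674: |R|=0.79060 <1
  x=-0.613: |R|=0.77131 <1
  x=-0.398: |R|=0.76400 <1
  x=-1.358: |R|=1.52808 >1
  x=-1.171: |R|=1.23141 >1
  x=-1.022: |R|=1.04622 >1
So |R|<1 on (-0.9778, 0).

z* = -0.9778.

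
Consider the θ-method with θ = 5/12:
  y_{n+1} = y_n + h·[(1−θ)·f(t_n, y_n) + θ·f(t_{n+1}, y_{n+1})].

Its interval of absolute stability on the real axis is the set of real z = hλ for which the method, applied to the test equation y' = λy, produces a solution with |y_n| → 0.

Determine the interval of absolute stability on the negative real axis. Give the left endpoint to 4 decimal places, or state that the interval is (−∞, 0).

Test eqn y'=λy, z=hλ:
  y_{n+1} = y_n + z·[7/12·y_n + 5/12·y_{n+1}] ⇒ (1 − 5/12z)y_{n+1} = (1 + 7/12z)y_n
  Hence R(z) = (1 + 7/12z)/(1 − 5/12z).

Find x<0 with |R(x)|<1.
x=-1.33: |R|=0.1442
R=−1: 1+7/12x = −1+5/12x ⇒ -1/6x=2 ⇒ x=2/(-1/6)=-12.0000
Confirm numerically:
  x=-11.336: |R|=0.98066 <1
  x=-6.814: |R|=0.77486 <1
  x=-5.872: |R|=0.70368 <1
  x=-5.295: |R|=0.65146 <1
  x=-12.493: |R|=1.01324 >1
  x=-12.453: |R|=1.01220 >1
  x=-12.074: |R|=1.00205 >1
Interval (-12.0000, 0).

z∈(-12.0000,0).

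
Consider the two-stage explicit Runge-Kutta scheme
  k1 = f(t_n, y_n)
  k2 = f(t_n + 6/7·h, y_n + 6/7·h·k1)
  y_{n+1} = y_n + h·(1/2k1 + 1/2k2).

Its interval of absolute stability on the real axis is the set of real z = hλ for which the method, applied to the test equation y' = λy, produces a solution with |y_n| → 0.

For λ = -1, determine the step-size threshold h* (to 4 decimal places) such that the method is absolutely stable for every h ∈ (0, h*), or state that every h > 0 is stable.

(-2.3333,0); λ=-1 ⇒ h* = (7/3)/1 = 2.3333.

On y'=λy, z=hλ:
  k1=λy_n ⇒ h·k1=z·y_n;  k2=λ(1+6/7z)y_n ⇒ h·k2=z(1+6/7z)y_n
  y_{n+1}/y_n = 1 + 1/2z + 1/2z(1+6/7z) = 1 + z + 3/7z²
  ⇒ R(z) = 1 + z + 3/7z².

Boundary: |R(x)|=1, x<0.
x=-1.63: |R|=0.5087
R=1: x+3/7x²=0 ⇒ x=−7/3=-2.3333; min R=1−1/(4·3/7)=0.4167>−1
Confirm numerically:
  x=-2.016: |R|=0.72582 <1
  x=-1.191: |R|=0.41692 <1
  x=-0.990: |R|=0.43004 <1
  x=-2.484: |R|=1.16040 >1
  x=-2.470: |R|=1.14467 >1
So |R|<1 on (-2.3333, 0).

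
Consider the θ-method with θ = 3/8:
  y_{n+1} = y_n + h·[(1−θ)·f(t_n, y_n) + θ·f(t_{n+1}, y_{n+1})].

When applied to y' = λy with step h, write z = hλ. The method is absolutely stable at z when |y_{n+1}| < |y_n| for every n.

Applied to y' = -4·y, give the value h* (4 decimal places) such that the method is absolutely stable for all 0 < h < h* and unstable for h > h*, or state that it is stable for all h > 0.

(-8.0000,0); λ=-4 ⇒ h* = (8)/4 = 2.0000.

Test eqn y'=λy, z=hλ:
  y_{n+1} = y_n + z·[5/8·y_n + 3/8·y_{n+1}] ⇒ (1 − 3/8z)y_{n+1} = (1 + 5/8z)y_n
  Hence R(z) = (1 + 5/8z)/(1 − 3/8z).

Find x<0 with |R(x)|<1.
x=-1.51: |R|=0.0359
R=−1: 1+5/8x = −1+3/8x ⇒ -1/4x=2 ⇒ x=2/(-1/4)=-8.0000
Confirm numerically:
  x=-6.246: |R|=0.86880 <1
  x=-4.034: |R|=0.60541 <1
  x=-3.565: |R|=0.52554 <1
  x=-3.478: |R|=0.50938 <1
  x=-8.331: |R|=1.02006 >1
  x=-8.096: |R|=1.00595 >1
Interval (-8.0000, 0).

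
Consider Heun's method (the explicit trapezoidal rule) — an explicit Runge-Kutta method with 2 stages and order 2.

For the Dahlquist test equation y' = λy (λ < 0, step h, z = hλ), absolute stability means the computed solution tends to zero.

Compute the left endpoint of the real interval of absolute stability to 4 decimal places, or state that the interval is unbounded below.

On y'=λy, z=hλ:
  order 2, 2-stage ⇒ R(z)=1+z+z^2/2
  (e.g. R(-0.79)=0.52205, |R|=0.52205)

Find x<0 with |R(x)|<1.
x=-0.79: |R|=0.5221
|R(-2.27)|=1.3064 |R(-1.45)|=0.6013 |R(-0.79)|=0.5221
Bisect:
  x_lo=-2.5120 |R|=1.6431  x_hi=-0.2546 |R|=0.7778
  mid=-1.38329 |R|=0.57345 →hi
  mid=-1.94766 |R|=0.94903 →hi
  mid=-2.22984 |R|=1.25625 →lo
  mid=-2.08875 |R|=1.09269 →lo
  mid=-2.01820 |R|=1.01837 →lo
  mid=-1.98293 |R|=0.98307 →hi
  mid=-2.00057 |R|=1.00057 →lo
  mid=-1.99175 |R|=0.99178 →hi
  mid=-1.99616 |R|=0.99616 →hi
  mid=-1.99836 |R|=0.99836 →hi
  ...
  [-2.00001,-1.99988] ⇒ x*=-2.0000
Interval (-2.0000, 0).

z* = -2.0000.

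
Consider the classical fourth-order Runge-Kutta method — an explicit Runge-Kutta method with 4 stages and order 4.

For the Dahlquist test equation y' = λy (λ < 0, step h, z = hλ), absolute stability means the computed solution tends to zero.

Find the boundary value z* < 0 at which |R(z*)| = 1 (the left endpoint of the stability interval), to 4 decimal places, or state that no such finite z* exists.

Test eqn y'=λy, z=hλ:
  order 4, 4-stage ⇒ R(z)=1+z+z^2/2+z^3/6+z^4/24
  (e.g. R(-0.64)=0.52810, |R|=0.52810)

Find x<0 with |R(x)|<1.
x=-0.64: |R|=0.5281
|R(-1.79)|=0.2839 |R(-1.61)|=0.2705 |R(-0.52)|=0.5948
Bisect:
  x_lo=-3.1443 |R|=1.6907  x_hi=-0.1839 |R|=0.8320
  mid=-1.66409 |R|=0.27199 →hi
  mid=-2.40419 |R|=0.56187 →hi
  mid=-2.77425 |R|=0.98347 →hi
  mid=-2.95927 |R|=1.29560 →lo
  mid=-2.86676 |R|=1.12994 →lo
  mid=-2.82050 |R|=1.05440 →lo
  mid=-2.79738 |R|=1.01837 →lo
  mid=-2.78581 |R|=1.00078 →lo
  mid=-2.78003 |R|=0.99209 →hi
  ...
  [-2.78545,-2.78527] ⇒ x*=-2.7853
So |R|<1 on (-2.7853, 0).

left endpoint -2.7853.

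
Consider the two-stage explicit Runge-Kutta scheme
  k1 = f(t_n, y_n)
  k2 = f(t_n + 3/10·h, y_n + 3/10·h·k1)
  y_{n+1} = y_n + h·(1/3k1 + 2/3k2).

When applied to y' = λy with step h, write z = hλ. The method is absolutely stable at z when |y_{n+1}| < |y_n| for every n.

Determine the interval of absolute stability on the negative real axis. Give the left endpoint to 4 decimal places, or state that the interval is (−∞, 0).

With y'=λy (z=hλ):
  k1=λy_n ⇒ h·k1=z·y_n;  k2=λ(1+3/10z)y_n ⇒ h·k2=z(1+3/10z)y_n
  y_{n+1}/y_n = 1 + 1/3z + 2/3z(1+3/10z) = 1 + z + 1/5z²
  so R(z) = 1 + z + 1/5z².

Need |R(x)|<1, x<0.
x=-0.82: |R|=0.3145
R=1: x+1/5x²=0 ⇒ x=−5=-5.0000; min R=1−1/(4·1/5)=-0.2500>−1
Confirm numerically:
  x=-3.801: |R|=0.08852 <1
  x=-2.488: |R|=0.24997 <1
  x=-2.139: |R|=0.22394 <1
  x=-5.293: |R|=1.31017 >1
  x=-5.034: |R|=1.03423 >1
Interval (-5.0000, 0).

(-5.0000, 0).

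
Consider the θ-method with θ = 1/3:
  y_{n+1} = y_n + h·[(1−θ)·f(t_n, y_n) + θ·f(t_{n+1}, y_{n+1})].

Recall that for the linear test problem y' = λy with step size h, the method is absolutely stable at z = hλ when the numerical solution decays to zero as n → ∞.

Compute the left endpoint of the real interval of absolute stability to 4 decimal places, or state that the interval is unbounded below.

z* = -6.0000.

Test eqn y'=λy, z=hλ:
  y_{n+1} = y_n + z·[2/3·y_n + 1/3·y_{n+1}] ⇒ (1 − 1/3z)y_{n+1} = (1 + 2/3z)y_n
  so R(z) = (1 + 2/3z)/(1 − 1/3z).

Solve |R(x)|<1 on ℝ⁻.
x=-1: |R|=0.2500
R=−1: 1+2/3x = −1+1/3x ⇒ -1/3x=2 ⇒ x=2/(-1/3)=-6.0000
Confirm numerically:
  x=-5.810: |R|=0.97843 <1
  x=-5.574: |R|=0.95031 <1
  x=-2.644: |R|=0.40539 <1
  x=-6.553: |R|=1.05789 >1
  x=-6.369: |R|=1.03939 >1
Interval (-6.0000, 0).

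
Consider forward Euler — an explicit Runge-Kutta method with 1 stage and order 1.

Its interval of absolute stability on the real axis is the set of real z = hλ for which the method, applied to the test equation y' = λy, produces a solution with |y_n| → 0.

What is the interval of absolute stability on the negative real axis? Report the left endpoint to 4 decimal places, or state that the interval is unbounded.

(-2.0000, 0).

Test eqn y'=λy, z=hλ:
  order 1, 1-stage ⇒ R(z)=1+z
  (e.g. R(-0.89)=0.11000, |R|=0.11000)

Boundary: |R(x)|=1, x<0.
x=-0.89: |R|=0.1100
|R(-2.34)|=1.3400 |R(-1.71)|=0.7100 |R(-0.73)|=0.2700
Bisect:
  x_lo=-2.4599 |R|=1.4599  x_hi=-0.0518 |R|=0.9482
  mid=-1.25586 |R|=0.25586 →hi
  mid=-1.85787 |R|=0.85787 →hi
  mid=-2.15888 |R|=1.15888 →lo
  mid=-2.00837 |R|=1.00837 →lo
  mid=-1.93312 |R|=0.93312 →hi
  mid=-1.97075 |R|=0.97075 →hi
  mid=-1.98956 |R|=0.98956 →hi
  ...
  [-2.00014,-2.00000] ⇒ x*=-2.0000
So |R|<1 on (-2.0000, 0).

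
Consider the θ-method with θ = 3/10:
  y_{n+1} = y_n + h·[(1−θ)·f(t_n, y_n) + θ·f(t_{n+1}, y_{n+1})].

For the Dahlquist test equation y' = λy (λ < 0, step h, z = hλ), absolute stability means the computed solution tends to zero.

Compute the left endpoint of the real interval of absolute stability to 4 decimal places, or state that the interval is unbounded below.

With y'=λy (z=hλ):
  y_{n+1} = y_n + z·[7/10·y_n + 3/10·y_{n+1}] ⇒ (1 − 3/10z)y_{n+1} = (1 + 7/10z)y_n
  R(z) = (1 + 7/10z)/(1 − 3/10z).

Need |R(x)|<1, x<0.
x=-0.75: |R|=0.3878
R=−1: 1+7/10x = −1+3/10x ⇒ -2/5x=2 ⇒ x=2/(-2/5)=-5.0000
Confirm numerically:
  x=-4.369: |R|=0.89077 <1
  x=-4.265: |R|=0.87102 <1
  x=-2.022: |R|=0.25856 <1
  x=-5.424: |R|=1.06456 >1
  x=-5.419: |R|=1.06383 >1
Stable set (-5.0000, 0).

left endpoint -5.0000.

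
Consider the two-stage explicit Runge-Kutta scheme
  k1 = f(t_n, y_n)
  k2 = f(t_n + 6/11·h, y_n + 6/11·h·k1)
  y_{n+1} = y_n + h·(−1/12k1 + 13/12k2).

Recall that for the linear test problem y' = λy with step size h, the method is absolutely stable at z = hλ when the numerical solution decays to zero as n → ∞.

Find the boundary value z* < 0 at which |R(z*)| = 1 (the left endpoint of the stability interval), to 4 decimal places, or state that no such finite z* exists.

z* = -1.6923.

With y'=λy (z=hλ):
  k1=λy_n ⇒ h·k1=z·y_n;  k2=λ(1+6/11z)y_n ⇒ h·k2=z(1+6/11z)y_n
  y_{n+1}/y_n = 1 − 1/12z + 13/12z(1+6/11z) = 1 + z + 13/22z²
  R(z) = 1 + z + 13/22z².

Solve |R(x)|<1 on ℝ⁻.
x=-0.75: |R|=0.5824
R=1: x+13/22x²=0 ⇒ x=−22/13=-1.6923; min R=1−1/(4·13/22)=0.5769>−1
Confirm numerically:
  x=-1.368: |R|=0.73784 <1
  x=-1.363: |R|=0.73477 <1
  x=-1.333: |R|=0.71698 <1
  x=-2.177: |R|=1.62351 >1
  x=-2.109: |R|=1.51929 >1
  x=-1.770: |R|=1.08126 >1
Stable set (-1.6923, 0).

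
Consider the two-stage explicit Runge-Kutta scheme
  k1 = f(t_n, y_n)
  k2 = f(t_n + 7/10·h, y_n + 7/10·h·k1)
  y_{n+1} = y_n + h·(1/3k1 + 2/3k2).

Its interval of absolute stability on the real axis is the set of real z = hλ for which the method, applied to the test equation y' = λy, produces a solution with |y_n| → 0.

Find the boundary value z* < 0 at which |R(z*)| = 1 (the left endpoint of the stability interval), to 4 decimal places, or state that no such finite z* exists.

left endpoint -2.1429.

On y'=λy, z=hλ:
  k1=λy_n ⇒ h·k1=z·y_n;  k2=λ(1+7/10z)y_n ⇒ h·k2=z(1+7/10z)y_n
  y_{n+1}/y_n = 1 + 1/3z + 2/3z(1+7/10z) = 1 + z + 7/15z²
  so R(z) = 1 + z + 7/15z².

Find x<0 with |R(x)|<1.
x=-1.52: |R|=0.5582
R=1: x+7/15x²=0 ⇒ x=−15/7=-2.1429; min R=1−1/(4·7/15)=0.4643>−1
Confirm numerically:
  x=-1.654: |R|=0.62267 <1
  x=-1.565: |R|=0.57797 <1
  x=-1.386: |R|=0.51046 <1
  x=-1.294: |R|=0.48740 <1
  x=-2.442: |R|=1.34090 >1
  x=-2.251: |R|=1.11360 >1
Interval (-2.1429, 0).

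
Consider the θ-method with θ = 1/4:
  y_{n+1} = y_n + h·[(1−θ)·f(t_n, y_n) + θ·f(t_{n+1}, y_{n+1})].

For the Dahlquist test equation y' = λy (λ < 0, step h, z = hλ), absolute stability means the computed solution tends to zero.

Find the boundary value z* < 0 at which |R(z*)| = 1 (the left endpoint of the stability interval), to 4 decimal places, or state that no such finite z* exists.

With y'=λy (z=hλ):
  y_{n+1} = y_n + z·[3/4·y_n + 1/4·y_{n+1}] ⇒ (1 − 1/4z)y_{n+1} = (1 + 3/4z)y_n
  so R(z) = (1 + 3/4z)/(1 − 1/4z).

Need |R(x)|<1, x<0.
x=-0.59: |R|=0.4858
R=−1: 1+3/4x = −1+1/4x ⇒ -1/2x=2 ⇒ x=2/(-1/2)=-4.0000
Confirm numerically:
  x=-3.856: |R|=0.96334 <1
  x=-3.591: |R|=0.89224 <1
  x=-1.821: |R|=0.25133 <1
  x=-4.464: |R|=1.10964 >1
  x=-4.035: |R|=1.00871 >1
  x=-4.032: |R|=1.00797 >1
Interval (-4.0000, 0).

z* = -4.0000.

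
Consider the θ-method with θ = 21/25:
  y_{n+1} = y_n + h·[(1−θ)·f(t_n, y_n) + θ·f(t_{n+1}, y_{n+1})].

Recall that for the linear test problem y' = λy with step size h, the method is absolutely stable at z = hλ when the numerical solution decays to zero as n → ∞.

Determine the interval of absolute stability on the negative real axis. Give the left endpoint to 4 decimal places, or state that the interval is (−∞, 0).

Test eqn y'=λy, z=hλ:
  y_{n+1} = y_n + z·[4/25·y_n + 21/25·y_{n+1}] ⇒ (1 − 21/25z)y_{n+1} = (1 + 4/25z)y_n
  so R(z) = (1 + 4/25z)/(1 − 21/25z).

Need |R(x)|<1, x<0.
x=-1.76: |R|=0.2899
x=-2: |R|=0.2537
x=-10: |R|=0.0638
x=-100: |R|=0.1765
θ=21/25≥1/2 ⇒ |1+4/25x|<|1−21/25x| ∀x<0 ⇒ stable on all of ℝ⁻.

(−∞, 0) — no finite endpoint.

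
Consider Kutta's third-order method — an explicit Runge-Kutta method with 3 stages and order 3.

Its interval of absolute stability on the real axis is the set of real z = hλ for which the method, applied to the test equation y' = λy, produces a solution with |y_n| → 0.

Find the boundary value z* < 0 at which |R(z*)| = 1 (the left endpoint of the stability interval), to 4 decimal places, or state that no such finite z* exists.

left endpoint -2.5127.

Set f=λy, z=hλ:
  order 3, 3-stage ⇒ R(z)=1+z+z^2/2+z^3/6
  (e.g. R(-0.98)=0.34333, |R|=0.34333)

Find x<0 with |R(x)|<1.
x=-0.98: |R|=0.3433
|R(-2.46)|=0.9154 |R(-1.99)|=0.3234 |R(-1.28)|=0.1897
Bisect:
  x_lo=-2.8341 |R|=1.6120  x_hi=-0.3676 |R|=0.6917
  mid=-1.60082 |R|=0.00323 →hi
  mid=-2.21746 |R|=0.57615 →hi
  mid=-2.52577 |R|=1.02155 →lo
  mid=-2.37161 |R|=0.78255 →hi
  mid=-2.44869 |R|=0.89775 →hi
  mid=-2.48723 |R|=0.95854 →hi
  mid=-2.50650 |R|=0.98977 →hi
  mid=-2.51614 |R|=1.00559 →lo
  mid=-2.51132 |R|=0.99766 →hi
  ...
  [-2.51283,-2.51268] ⇒ x*=-2.5127
So |R|<1 on (-2.5127, 0).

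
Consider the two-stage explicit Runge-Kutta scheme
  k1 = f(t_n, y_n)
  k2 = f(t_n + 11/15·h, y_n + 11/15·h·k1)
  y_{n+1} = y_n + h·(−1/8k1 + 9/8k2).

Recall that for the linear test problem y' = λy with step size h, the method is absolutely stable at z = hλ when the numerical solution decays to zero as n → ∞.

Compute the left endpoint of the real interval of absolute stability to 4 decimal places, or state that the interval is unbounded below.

On y'=λy, z=hλ:
  k1=λy_n ⇒ h·k1=z·y_n;  k2=λ(1+11/15z)y_n ⇒ h·k2=z(1+11/15z)y_n
  y_{n+1}/y_n = 1 − 1/8z + 9/8z(1+11/15z) = 1 + z + 33/40z²
  so R(z) = 1 + z + 33/40z².

Need |R(x)|<1, x<0.
x=-0.32: |R|=0.7645
R=1: x+33/40x²=0 ⇒ x=−40/33=-1.2121; min R=1−1/(4·33/40)=0.6970>−1
Confirm numerically:
  x=-1.099: |R|=0.89744 <1
  x=-0.929: |R|=0.78301 <1
  x=-0.560: |R|=0.69872 <1
  x=-0.525: |R|=0.70239 <1
  x=-1.632: |R|=1.56532 >1
  x=-1.628: |R|=1.55857 >1
So |R|<1 on (-1.2121, 0).

left endpoint -1.2121.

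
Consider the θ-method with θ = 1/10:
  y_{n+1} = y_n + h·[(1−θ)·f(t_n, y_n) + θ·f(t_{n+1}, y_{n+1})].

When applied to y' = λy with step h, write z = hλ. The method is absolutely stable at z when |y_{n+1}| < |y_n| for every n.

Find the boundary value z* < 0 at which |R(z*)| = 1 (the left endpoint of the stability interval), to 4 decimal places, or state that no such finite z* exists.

left endpoint -2.5000.

Set f=λy, z=hλ:
  y_{n+1} = y_n + z·[9/10·y_n + 1/10·y_{n+1}] ⇒ (1 − 1/10z)y_{n+1} = (1 + 9/10z)y_n
  R(z) = (1 + 9/10z)/(1 − 1/10z).

Find x<0 with |R(x)|<1.
x=-0.65: |R|=0.3897
R=−1: 1+9/10x = −1+1/10x ⇒ -4/5x=2 ⇒ x=2/(-4/5)=-2.5000
Confirm numerically:
  x=-2.312: |R|=0.87784 <1
  x=-1.391: |R|=0.22114 <1
  x=-1.336: |R|=0.17855 <1
  x=-3.013: |R|=1.31538 >1
  x=-2.644: |R|=1.09111 >1
So |R|<1 on (-2.5000, 0).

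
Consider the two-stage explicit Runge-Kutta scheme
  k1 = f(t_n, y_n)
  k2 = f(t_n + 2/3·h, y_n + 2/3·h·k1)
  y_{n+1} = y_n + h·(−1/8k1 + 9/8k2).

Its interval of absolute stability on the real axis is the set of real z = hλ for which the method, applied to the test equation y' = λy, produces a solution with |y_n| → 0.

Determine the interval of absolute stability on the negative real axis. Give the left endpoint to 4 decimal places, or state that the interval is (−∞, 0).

Test eqn y'=λy, z=hλ:
  k1=λy_n ⇒ h·k1=z·y_n;  k2=λ(1+2/3z)y_n ⇒ h·k2=z(1+2/3z)y_n
  y_{n+1}/y_n = 1 − 1/8z + 9/8z(1+2/3z) = 1 + z + 3/4z²
  ⇒ R(z) = 1 + z + 3/4z².

Need |R(x)|<1, x<0.
x=-0.64: |R|=0.6672
R=1: x+3/4x²=0 ⇒ x=−4/3=-1.3333; min R=1−1/(4·3/4)=0.6667>−1
Confirm numerically:
  x=-1.194: |R|=0.87523 <1
  x=-0.887: |R|=0.70308 <1
  x=-0.548: |R|=0.67723 <1
  x=-1.927: |R|=1.85800 >1
  x=-1.909: |R|=1.82421 >1
  x=-1.445: |R|=1.12102 >1
So |R|<1 on (-1.3333, 0).

z∈(-1.3333,0).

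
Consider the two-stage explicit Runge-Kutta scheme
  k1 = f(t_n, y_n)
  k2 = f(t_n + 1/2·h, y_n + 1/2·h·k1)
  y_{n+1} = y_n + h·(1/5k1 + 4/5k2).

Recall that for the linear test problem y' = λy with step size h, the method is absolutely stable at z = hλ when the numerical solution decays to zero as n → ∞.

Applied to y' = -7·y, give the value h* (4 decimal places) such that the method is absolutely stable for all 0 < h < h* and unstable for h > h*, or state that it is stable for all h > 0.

On y'=λy, z=hλ:
  k1=λy_n ⇒ h·k1=z·y_n;  k2=λ(1+1/2z)y_n ⇒ h·k2=z(1+1/2z)y_n
  y_{n+1}/y_n = 1 + 1/5z + 4/5z(1+1/2z) = 1 + z + 2/5z²
  ⇒ R(z) = 1 + z + 2/5z².

Find x<0 with |R(x)|<1.
x=-0.9: |R|=0.4240
R=1: x+2/5x²=0 ⇒ x=−5/2=-2.5000; min R=1−1/(4·2/5)=0.3750>−1
Confirm numerically:
  x=-2.380: |R|=0.88576 <1
  x=-2.057: |R|=0.63550 <1
  x=-1.440: |R|=0.38944 <1
  x=-2.978: |R|=1.56939 >1
  x=-2.607: |R|=1.11158 >1
  x=-2.601: |R|=1.10508 >1
So |R|<1 on (-2.5000, 0).

(-2.5000,0); λ=-7 ⇒ h* = (5/2)/7 = 0.3571.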